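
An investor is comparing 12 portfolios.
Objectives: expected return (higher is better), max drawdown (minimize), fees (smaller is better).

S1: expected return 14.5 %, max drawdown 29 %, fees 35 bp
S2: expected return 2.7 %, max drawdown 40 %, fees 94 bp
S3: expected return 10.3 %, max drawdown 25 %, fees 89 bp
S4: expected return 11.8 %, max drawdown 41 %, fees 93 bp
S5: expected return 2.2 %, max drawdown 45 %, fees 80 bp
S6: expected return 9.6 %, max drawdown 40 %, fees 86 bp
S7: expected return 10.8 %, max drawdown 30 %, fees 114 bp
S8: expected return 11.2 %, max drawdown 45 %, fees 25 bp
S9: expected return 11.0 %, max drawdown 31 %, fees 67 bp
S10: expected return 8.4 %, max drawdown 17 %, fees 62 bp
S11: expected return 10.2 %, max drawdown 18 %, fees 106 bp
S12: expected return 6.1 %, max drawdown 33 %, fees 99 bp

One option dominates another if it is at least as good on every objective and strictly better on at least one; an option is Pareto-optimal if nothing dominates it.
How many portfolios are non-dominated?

5

S1: not dominated (best expected return).
S2: dominated by S1 (expected return 14.5≥2.7, max drawdown 29≤40, fees 35≤94).
S3: not dominated.
S4: dominated by S1 (expected return 14.5≥11.8, max drawdown 29≤41, fees 35≤93).
S5: dominated by S1 (expected return 14.5≥2.2, max drawdown 29≤45, fees 35≤80).
S6: dominated by S1 (expected return 14.5≥9.6, max drawdown 29≤40, fees 35≤86).
S7: dominated by S1 (expected return 14.5≥10.8, max drawdown 29≤30, fees 35≤114).
S8: not dominated (best fees).
S9: dominated by S1 (expected return 14.5≥11.0, max drawdown 29≤31, fees 35≤67).
S10: not dominated (best max drawdown).
S11: not dominated.
S12: dominated by S1 (expected return 14.5≥6.1, max drawdown 29≤33, fees 35≤99).
Pareto-optimal: S1, S3, S8, S10, S11 → 5.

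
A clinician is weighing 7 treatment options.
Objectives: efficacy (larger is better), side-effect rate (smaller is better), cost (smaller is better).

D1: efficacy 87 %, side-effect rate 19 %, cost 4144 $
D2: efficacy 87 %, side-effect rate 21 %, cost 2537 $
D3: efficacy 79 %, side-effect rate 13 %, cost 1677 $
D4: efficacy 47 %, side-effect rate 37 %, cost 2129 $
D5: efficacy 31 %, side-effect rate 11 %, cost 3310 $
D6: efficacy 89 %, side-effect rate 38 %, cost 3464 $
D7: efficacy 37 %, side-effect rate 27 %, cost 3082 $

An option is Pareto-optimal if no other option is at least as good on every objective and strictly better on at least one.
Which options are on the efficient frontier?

D1, D2, D3, D5, D6

D1: not dominated.
D2: not dominated.
D3: not dominated (best cost).
D4: dominated by D3 (efficacy 79≥47, side-effect rate 13≤37, cost 1677≤2129).
D5: not dominated (best side-effect rate).
D6: not dominated (best efficacy).
D7: dominated by D2 (efficacy 87≥37, side-effect rate 21≤27, cost 2537≤3082).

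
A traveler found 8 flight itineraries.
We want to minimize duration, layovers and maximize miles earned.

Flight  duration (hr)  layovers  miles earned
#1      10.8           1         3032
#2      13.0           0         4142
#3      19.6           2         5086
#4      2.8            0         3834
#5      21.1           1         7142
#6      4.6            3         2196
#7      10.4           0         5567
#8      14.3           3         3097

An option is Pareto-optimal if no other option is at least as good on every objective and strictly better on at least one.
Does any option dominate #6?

#4 vs #6: duration 2.8≤4.6, layovers 0≤3, miles earned 3834≥2196 — #4 is at least as good on every objective and strictly better on at least one, so #4 dominates #6.

Yes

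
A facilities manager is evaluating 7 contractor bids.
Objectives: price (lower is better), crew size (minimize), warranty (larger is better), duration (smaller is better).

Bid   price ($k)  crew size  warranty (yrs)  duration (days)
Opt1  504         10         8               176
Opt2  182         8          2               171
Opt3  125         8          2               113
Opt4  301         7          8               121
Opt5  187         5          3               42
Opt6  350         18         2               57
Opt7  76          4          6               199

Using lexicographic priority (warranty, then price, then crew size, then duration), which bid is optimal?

First maximize warranty: best is 8, kept {Opt1, Opt4}.
Then minimize price: best is 301, kept {Opt4}.

Opt4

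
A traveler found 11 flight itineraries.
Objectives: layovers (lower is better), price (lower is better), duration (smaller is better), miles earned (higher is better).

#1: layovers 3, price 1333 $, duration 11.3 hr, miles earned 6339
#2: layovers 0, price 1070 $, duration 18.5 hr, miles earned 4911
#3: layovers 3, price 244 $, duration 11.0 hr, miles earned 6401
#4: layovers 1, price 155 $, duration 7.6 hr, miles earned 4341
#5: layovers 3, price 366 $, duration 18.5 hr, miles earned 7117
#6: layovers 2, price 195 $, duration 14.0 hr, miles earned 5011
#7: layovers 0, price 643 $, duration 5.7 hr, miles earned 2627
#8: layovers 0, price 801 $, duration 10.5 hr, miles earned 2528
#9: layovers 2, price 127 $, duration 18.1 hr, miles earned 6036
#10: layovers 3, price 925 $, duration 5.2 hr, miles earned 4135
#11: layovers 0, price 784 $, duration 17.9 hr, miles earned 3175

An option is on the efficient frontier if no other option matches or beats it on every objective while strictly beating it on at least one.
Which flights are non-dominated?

#2, #3, #4, #5, #6, #7, #9, #10, #11

#1: dominated by #3 (layovers 3≤3, price 244≤1333, duration 11.0≤11.3, miles earned 6401≥6339).
#2: not dominated.
#3: not dominated.
#4: not dominated.
#5: not dominated (best miles earned).
#6: not dominated.
#7: not dominated.
#8: dominated by #7 (layovers 0≤0, price 643≤801, duration 5.7≤10.5, miles earned 2627≥2528).
#9: not dominated (best price).
#10: not dominated (best duration).
#11: not dominated.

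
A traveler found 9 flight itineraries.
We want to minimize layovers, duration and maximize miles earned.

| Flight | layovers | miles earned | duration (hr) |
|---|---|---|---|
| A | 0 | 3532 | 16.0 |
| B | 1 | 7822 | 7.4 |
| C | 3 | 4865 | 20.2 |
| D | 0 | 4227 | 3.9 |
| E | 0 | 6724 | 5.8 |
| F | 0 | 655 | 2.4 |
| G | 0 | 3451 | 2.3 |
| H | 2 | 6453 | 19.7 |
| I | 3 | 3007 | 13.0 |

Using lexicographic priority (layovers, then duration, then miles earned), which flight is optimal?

First minimize layovers: best is 0, kept {A, D, E, F, G}.
Then minimize duration: best is 2.3, kept {G}.

G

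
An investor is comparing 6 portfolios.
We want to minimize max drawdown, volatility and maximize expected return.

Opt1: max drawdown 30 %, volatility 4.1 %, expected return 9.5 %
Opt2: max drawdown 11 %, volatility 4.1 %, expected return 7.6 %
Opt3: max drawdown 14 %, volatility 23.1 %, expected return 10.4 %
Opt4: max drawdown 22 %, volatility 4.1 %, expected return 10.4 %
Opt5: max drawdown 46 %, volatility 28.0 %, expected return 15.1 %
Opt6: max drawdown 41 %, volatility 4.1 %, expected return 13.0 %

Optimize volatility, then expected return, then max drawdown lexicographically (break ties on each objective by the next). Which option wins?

Opt6

First minimize volatility: best is 4.1, kept {Opt1, Opt2, Opt4, Opt6}.
Then maximize expected return: best is 13.0, kept {Opt6}.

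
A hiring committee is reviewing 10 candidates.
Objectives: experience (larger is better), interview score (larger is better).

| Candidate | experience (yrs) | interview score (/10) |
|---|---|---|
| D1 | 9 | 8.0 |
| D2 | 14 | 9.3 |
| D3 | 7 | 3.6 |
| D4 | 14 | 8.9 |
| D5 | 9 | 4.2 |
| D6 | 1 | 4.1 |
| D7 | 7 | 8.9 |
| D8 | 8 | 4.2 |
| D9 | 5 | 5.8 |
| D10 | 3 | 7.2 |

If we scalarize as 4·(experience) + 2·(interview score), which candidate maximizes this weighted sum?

D1: 4·9 + 2·8.0 = 52.0
D2: 4·14 + 2·9.3 = 74.6
D3: 4·7 + 2·3.6 = 35.2
D4: 4·14 + 2·8.9 = 73.8
D5: 4·9 + 2·4.2 = 44.4
D6: 4·1 + 2·4.1 = 12.2
D7: 4·7 + 2·8.9 = 45.8
D8: 4·8 + 2·4.2 = 40.4
D9: 4·5 + 2·5.8 = 31.6
D10: 4·3 + 2·7.2 = 26.4
Highest: D2 at 74.6.

D2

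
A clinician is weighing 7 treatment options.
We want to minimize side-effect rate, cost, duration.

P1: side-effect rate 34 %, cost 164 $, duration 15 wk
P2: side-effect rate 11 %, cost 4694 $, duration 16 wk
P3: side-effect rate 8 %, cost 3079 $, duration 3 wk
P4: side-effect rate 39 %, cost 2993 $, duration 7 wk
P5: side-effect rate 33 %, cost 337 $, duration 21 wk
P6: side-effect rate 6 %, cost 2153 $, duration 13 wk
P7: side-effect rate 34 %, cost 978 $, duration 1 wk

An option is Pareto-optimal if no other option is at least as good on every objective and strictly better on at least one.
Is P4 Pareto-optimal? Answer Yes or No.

No

P7 vs P4: side-effect rate 34≤39, cost 978≤2993, duration 1≤7 — P7 is at least as good on every objective and strictly better on at least one, so P7 dominates P4.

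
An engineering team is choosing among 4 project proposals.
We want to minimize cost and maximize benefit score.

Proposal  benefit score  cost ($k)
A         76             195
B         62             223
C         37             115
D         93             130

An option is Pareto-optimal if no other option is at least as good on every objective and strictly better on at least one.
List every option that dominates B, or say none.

A: benefit score 76≥62, cost 195≤223 — dominates B.
D: benefit score 93≥62, cost 130≤223 — dominates B.
Others (C) are each worse than B on at least one objective.

A, D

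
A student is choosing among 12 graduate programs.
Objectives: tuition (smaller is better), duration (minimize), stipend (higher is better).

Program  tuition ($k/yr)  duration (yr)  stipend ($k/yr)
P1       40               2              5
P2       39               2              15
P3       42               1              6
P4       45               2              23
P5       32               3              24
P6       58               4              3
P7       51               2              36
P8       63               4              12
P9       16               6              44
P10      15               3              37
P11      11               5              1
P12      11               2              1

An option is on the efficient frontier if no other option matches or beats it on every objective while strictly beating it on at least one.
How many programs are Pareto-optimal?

P1: dominated by P2 (tuition 39≤40, duration 2≤2, stipend 15≥5).
P2: not dominated.
P3: not dominated (best duration).
P4: not dominated.
P5: dominated by P10 (tuition 15≤32, duration 3≤3, stipend 37≥24).
P6: dominated by P1 (tuition 40≤58, duration 2≤4, stipend 5≥3).
P7: not dominated.
P8: dominated by P2 (tuition 39≤63, duration 2≤4, stipend 15≥12).
P9: not dominated (best stipend).
P10: not dominated.
P11: dominated by P12 (tuition 11≤11, duration 2≤5, stipend 1≥1).
P12: not dominated.
Pareto-optimal: P2, P3, P4, P7, P9, P10, P12 → 7.

7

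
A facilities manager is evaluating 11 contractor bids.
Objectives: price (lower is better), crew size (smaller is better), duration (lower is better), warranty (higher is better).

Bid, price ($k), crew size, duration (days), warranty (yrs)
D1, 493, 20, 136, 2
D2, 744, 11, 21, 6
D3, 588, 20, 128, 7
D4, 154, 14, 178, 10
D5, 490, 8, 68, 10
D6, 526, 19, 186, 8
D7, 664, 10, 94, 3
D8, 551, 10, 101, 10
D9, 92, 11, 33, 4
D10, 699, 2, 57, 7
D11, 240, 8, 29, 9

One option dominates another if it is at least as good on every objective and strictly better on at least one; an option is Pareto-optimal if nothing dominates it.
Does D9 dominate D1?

Yes

D9 vs D1: price 92≤493, crew size 11≤20, duration 33≤136, warranty 4≥2 — D9 is at least as good on every objective with at least one strict improvement.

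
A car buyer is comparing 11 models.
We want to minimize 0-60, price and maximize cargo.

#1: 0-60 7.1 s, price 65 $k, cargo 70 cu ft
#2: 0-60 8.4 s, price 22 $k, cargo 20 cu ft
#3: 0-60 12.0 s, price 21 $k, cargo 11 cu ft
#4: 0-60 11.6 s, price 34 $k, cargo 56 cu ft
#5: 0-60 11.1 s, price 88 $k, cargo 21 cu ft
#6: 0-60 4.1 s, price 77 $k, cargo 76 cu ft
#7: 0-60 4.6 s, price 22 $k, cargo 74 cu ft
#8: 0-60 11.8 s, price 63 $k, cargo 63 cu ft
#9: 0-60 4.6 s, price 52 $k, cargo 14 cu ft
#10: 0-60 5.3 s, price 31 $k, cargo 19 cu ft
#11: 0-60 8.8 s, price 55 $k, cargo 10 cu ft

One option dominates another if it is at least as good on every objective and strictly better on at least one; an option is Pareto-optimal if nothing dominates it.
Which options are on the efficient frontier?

#3, #6, #7

#1: dominated by #7 (0-60 4.6≤7.1, price 22≤65, cargo 74≥70).
#2: dominated by #7 (0-60 4.6≤8.4, price 22≤22, cargo 74≥20).
#3: not dominated (best price).
#4: dominated by #7 (0-60 4.6≤11.6, price 22≤34, cargo 74≥56).
#5: dominated by #1 (0-60 7.1≤11.1, price 65≤88, cargo 70≥21).
#6: not dominated (best 0-60).
#7: not dominated.
#8: dominated by #7 (0-60 4.6≤11.8, price 22≤63, cargo 74≥63).
#9: dominated by #7 (0-60 4.6≤4.6, price 22≤52, cargo 74≥14).
#10: dominated by #7 (0-60 4.6≤5.3, price 22≤31, cargo 74≥19).
#11: dominated by #2 (0-60 8.4≤8.8, price 22≤55, cargo 20≥10).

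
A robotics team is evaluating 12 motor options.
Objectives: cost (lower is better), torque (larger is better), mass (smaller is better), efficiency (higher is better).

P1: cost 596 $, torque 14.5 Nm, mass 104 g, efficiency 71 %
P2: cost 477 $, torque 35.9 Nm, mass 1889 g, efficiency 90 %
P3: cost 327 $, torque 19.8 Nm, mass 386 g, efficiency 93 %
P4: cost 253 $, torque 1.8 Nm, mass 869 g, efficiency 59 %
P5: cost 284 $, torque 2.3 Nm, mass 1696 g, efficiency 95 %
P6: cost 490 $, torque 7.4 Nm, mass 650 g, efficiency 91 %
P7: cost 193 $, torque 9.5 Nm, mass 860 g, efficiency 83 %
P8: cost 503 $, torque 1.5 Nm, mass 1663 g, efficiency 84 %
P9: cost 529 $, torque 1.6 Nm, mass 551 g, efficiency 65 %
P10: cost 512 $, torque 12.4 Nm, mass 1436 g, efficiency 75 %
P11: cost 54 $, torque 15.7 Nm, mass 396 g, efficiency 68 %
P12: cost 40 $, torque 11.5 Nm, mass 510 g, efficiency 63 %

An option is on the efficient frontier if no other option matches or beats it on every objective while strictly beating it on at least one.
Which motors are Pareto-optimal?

P1, P2, P3, P5, P7, P11, P12

P1: not dominated (best mass).
P2: not dominated (best torque).
P3: not dominated.
P4: dominated by P7 (cost 193≤253, torque 9.5≥1.8, mass 860≤869, efficiency 83≥59).
P5: not dominated (best efficiency).
P6: dominated by P3 (cost 327≤490, torque 19.8≥7.4, mass 386≤650, efficiency 93≥91).
P7: not dominated.
P8: dominated by P3 (cost 327≤503, torque 19.8≥1.5, mass 386≤1663, efficiency 93≥84).
P9: dominated by P3 (cost 327≤529, torque 19.8≥1.6, mass 386≤551, efficiency 93≥65).
P10: dominated by P3 (cost 327≤512, torque 19.8≥12.4, mass 386≤1436, efficiency 93≥75).
P11: not dominated.
P12: not dominated (best cost).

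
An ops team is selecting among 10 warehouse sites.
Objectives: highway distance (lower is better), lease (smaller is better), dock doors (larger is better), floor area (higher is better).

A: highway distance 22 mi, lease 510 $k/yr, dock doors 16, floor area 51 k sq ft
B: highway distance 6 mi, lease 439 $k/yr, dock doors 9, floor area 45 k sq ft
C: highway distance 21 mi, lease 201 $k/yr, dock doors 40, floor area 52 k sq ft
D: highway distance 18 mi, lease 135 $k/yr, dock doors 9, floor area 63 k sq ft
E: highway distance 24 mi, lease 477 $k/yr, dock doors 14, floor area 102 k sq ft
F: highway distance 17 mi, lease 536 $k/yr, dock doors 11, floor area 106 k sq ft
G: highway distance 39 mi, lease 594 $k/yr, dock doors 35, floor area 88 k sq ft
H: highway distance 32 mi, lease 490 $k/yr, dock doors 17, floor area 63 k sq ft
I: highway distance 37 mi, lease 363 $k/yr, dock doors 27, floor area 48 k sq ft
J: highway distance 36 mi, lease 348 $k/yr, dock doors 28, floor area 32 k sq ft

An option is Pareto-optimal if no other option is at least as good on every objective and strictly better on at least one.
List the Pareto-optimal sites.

B, C, D, E, F, G, H

A: dominated by C (highway distance 21≤22, lease 201≤510, dock doors 40≥16, floor area 52≥51).
B: not dominated (best highway distance).
C: not dominated (best dock doors).
D: not dominated (best lease).
E: not dominated.
F: not dominated (best floor area).
G: not dominated.
H: not dominated.
I: dominated by C (highway distance 21≤37, lease 201≤363, dock doors 40≥27, floor area 52≥48).
J: dominated by C (highway distance 21≤36, lease 201≤348, dock doors 40≥28, floor area 52≥32).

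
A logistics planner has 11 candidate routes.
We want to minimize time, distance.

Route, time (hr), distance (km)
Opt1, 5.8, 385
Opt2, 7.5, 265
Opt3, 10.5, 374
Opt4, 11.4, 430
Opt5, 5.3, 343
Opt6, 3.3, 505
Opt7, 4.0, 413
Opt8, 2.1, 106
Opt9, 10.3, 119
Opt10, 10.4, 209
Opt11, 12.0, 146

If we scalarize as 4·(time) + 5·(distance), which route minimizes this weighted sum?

Opt1: 4·5.8 + 5·385 = 1948.2
Opt2: 4·7.5 + 5·265 = 1355.0
Opt3: 4·10.5 + 5·374 = 1912.0
Opt4: 4·11.4 + 5·430 = 2195.6
Opt5: 4·5.3 + 5·343 = 1736.2
Opt6: 4·3.3 + 5·505 = 2538.2
Opt7: 4·4.0 + 5·413 = 2081.0
Opt8: 4·2.1 + 5·106 = 538.4
Opt9: 4·10.3 + 5·119 = 636.2
Opt10: 4·10.4 + 5·209 = 1086.6
Opt11: 4·12.0 + 5·146 = 778.0
Lowest: Opt8 at 538.4.

Opt8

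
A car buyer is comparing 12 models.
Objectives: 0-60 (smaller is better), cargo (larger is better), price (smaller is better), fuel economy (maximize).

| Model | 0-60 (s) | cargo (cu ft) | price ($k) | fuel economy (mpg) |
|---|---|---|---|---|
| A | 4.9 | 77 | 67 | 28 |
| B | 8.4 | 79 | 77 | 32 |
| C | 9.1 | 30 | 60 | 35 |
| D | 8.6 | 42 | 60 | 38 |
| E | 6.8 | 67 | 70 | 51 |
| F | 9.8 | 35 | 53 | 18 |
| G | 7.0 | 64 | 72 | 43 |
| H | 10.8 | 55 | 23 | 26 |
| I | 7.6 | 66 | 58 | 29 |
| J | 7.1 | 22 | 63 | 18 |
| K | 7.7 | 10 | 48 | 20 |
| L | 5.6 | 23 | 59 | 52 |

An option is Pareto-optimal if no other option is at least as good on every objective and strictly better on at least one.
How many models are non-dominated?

9

A: not dominated (best 0-60).
B: not dominated (best cargo).
C: dominated by D (0-60 8.6≤9.1, cargo 42≥30, price 60≤60, fuel economy 38≥35).
D: not dominated.
E: not dominated.
F: not dominated.
G: dominated by E (0-60 6.8≤7.0, cargo 67≥64, price 70≤72, fuel economy 51≥43).
H: not dominated (best price).
I: not dominated.
J: dominated by L (0-60 5.6≤7.1, cargo 23≥22, price 59≤63, fuel economy 52≥18).
K: not dominated.
L: not dominated (best fuel economy).
Pareto-optimal: A, B, D, E, F, H, I, K, L → 9.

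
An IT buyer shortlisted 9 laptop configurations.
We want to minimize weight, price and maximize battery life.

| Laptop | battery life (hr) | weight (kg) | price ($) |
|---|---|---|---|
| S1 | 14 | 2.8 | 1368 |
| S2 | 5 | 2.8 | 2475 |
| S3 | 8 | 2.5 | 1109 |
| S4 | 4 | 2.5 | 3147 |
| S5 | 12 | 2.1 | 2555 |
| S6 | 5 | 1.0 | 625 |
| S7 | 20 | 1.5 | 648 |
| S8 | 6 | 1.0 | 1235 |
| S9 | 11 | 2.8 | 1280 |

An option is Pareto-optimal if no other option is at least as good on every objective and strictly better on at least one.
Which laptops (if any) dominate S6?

S1: worse on weight (2.8 vs 1.0).
S2: worse on weight (2.8 vs 1.0).
S3: worse on weight (2.5 vs 1.0).
S4: worse on battery life (4 vs 5).
S5: worse on weight (2.1 vs 1.0).
S7: worse on weight (1.5 vs 1.0).
S8: worse on price (1235 vs 625).
S9: worse on weight (2.8 vs 1.0).
No option dominates S6.

none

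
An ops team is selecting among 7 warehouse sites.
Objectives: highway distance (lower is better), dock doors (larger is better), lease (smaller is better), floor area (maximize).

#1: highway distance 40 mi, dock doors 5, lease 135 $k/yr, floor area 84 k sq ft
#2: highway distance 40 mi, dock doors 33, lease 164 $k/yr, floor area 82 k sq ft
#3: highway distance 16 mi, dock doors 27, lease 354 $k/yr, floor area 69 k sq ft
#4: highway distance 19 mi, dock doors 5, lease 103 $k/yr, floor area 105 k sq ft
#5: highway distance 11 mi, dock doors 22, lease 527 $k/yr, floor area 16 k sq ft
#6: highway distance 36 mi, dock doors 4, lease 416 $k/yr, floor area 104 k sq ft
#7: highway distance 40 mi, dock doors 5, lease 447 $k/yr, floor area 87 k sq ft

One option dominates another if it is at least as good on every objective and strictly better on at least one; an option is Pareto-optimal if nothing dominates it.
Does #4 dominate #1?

#4 vs #1: highway distance 19≤40, dock doors 5≥5, lease 103≤135, floor area 105≥84 — #4 is at least as good on every objective with at least one strict improvement.

Yes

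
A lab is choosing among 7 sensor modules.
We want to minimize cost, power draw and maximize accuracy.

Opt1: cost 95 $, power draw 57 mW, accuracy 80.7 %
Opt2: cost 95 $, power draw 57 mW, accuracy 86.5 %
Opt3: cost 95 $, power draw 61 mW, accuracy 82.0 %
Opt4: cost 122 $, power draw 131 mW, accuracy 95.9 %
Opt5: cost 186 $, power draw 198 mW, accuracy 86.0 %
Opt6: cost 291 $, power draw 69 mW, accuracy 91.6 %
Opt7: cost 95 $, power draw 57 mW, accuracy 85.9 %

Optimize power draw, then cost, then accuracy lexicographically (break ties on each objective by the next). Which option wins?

First minimize power draw: best is 57, kept {Opt1, Opt2, Opt7}.
Then minimize cost: best is 95, kept {Opt1, Opt2, Opt7}.
Then maximize accuracy: best is 86.5, kept {Opt2}.

Opt2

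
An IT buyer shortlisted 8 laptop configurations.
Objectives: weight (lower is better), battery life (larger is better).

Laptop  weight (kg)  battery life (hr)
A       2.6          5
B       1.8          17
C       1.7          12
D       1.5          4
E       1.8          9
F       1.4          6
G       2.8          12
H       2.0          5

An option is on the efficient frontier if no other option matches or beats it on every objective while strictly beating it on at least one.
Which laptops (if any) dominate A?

B, C, E, F, H

B: weight 1.8≤2.6, battery life 17≥5 — dominates A.
C: weight 1.7≤2.6, battery life 12≥5 — dominates A.
E: weight 1.8≤2.6, battery life 9≥5 — dominates A.
F: weight 1.4≤2.6, battery life 6≥5 — dominates A.
H: weight 2.0≤2.6, battery life 5≥5 — dominates A.
Others (D, G) are each worse than A on at least one objective.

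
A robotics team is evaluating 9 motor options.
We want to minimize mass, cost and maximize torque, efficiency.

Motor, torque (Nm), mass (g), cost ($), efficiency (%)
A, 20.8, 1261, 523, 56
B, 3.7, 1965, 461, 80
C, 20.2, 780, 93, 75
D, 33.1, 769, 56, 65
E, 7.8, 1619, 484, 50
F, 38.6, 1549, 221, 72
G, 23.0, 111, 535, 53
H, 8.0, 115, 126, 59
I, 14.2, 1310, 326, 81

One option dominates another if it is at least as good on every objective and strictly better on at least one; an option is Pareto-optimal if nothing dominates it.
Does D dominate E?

D vs E: torque 33.1≥7.8, mass 769≤1619, cost 56≤484, efficiency 65≥50 — D is at least as good on every objective with at least one strict improvement.

Yes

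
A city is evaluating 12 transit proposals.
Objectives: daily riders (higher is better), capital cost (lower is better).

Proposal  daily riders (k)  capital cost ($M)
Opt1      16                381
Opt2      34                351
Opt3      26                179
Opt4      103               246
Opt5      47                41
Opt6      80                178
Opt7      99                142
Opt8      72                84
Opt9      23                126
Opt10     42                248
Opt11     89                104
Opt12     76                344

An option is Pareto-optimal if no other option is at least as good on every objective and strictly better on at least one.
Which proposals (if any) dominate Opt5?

Opt1: worse on daily riders (16 vs 47).
Opt2: worse on daily riders (34 vs 47).
Opt3: worse on daily riders (26 vs 47).
Opt4: worse on capital cost (246 vs 41).
Opt6: worse on capital cost (178 vs 41).
Opt7: worse on capital cost (142 vs 41).
Opt8: worse on capital cost (84 vs 41).
Opt9: worse on daily riders (23 vs 47).
Opt10: worse on daily riders (42 vs 47).
Opt11: worse on capital cost (104 vs 41).
Opt12: worse on capital cost (344 vs 41).
No option dominates Opt5.

none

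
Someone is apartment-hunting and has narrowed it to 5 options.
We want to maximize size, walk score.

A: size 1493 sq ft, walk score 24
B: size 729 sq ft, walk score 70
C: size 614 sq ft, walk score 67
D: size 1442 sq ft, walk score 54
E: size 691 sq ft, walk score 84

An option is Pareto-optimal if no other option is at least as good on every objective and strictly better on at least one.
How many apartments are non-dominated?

A: not dominated (best size).
B: not dominated.
C: dominated by B (size 729≥614, walk score 70≥67).
D: not dominated.
E: not dominated (best walk score).
Pareto-optimal: A, B, D, E → 4.

4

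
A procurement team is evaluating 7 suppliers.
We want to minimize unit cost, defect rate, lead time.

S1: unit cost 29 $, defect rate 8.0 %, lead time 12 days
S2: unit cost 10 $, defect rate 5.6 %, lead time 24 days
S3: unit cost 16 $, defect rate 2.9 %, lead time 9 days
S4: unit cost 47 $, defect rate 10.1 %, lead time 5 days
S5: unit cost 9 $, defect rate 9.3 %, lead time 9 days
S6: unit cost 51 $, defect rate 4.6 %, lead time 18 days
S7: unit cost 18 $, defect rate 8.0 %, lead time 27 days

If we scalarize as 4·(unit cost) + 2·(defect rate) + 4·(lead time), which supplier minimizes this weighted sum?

S1: 4·29 + 2·8.0 + 4·12 = 180.0
S2: 4·10 + 2·5.6 + 4·24 = 147.2
S3: 4·16 + 2·2.9 + 4·9 = 105.8
S4: 4·47 + 2·10.1 + 4·5 = 228.2
S5: 4·9 + 2·9.3 + 4·9 = 90.6
S6: 4·51 + 2·4.6 + 4·18 = 285.2
S7: 4·18 + 2·8.0 + 4·27 = 196.0
Lowest: S5 at 90.6.

S5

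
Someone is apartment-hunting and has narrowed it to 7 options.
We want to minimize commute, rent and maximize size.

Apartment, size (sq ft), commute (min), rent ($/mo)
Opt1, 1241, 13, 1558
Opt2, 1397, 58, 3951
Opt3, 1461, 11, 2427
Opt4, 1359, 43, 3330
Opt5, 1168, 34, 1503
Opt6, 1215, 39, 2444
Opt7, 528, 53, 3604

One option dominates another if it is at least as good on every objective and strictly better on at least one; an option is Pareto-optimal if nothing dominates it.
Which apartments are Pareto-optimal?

Opt1, Opt3, Opt5

Opt1: not dominated.
Opt2: dominated by Opt3 (size 1461≥1397, commute 11≤58, rent 2427≤3951).
Opt3: not dominated (best size).
Opt4: dominated by Opt3 (size 1461≥1359, commute 11≤43, rent 2427≤3330).
Opt5: not dominated (best rent).
Opt6: dominated by Opt1 (size 1241≥1215, commute 13≤39, rent 1558≤2444).
Opt7: dominated by Opt1 (size 1241≥528, commute 13≤53, rent 1558≤3604).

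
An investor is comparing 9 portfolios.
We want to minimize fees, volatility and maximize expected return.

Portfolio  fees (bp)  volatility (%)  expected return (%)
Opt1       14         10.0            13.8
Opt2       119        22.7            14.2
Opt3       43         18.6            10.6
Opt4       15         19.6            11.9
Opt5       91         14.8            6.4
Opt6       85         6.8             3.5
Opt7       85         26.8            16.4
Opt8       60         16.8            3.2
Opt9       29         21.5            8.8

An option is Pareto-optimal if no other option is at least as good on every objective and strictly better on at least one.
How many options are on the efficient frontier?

Opt1: not dominated (best fees).
Opt2: not dominated.
Opt3: dominated by Opt1 (fees 14≤43, volatility 10.0≤18.6, expected return 13.8≥10.6).
Opt4: dominated by Opt1 (fees 14≤15, volatility 10.0≤19.6, expected return 13.8≥11.9).
Opt5: dominated by Opt1 (fees 14≤91, volatility 10.0≤14.8, expected return 13.8≥6.4).
Opt6: not dominated (best volatility).
Opt7: not dominated (best expected return).
Opt8: dominated by Opt1 (fees 14≤60, volatility 10.0≤16.8, expected return 13.8≥3.2).
Opt9: dominated by Opt1 (fees 14≤29, volatility 10.0≤21.5, expected return 13.8≥8.8).
Pareto-optimal: Opt1, Opt2, Opt6, Opt7 → 4.

4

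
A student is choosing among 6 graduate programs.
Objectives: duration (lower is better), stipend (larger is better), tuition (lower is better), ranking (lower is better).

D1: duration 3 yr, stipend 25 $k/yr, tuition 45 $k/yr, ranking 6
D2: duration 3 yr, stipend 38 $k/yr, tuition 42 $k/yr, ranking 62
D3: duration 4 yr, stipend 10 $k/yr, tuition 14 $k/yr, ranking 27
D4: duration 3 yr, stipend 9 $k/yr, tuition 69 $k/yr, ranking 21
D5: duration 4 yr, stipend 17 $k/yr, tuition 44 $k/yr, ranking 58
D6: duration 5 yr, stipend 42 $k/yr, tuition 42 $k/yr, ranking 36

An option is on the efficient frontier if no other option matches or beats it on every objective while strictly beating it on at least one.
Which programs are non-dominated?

D1, D2, D3, D5, D6

D1: not dominated (best ranking).
D2: not dominated.
D3: not dominated (best tuition).
D4: dominated by D1 (duration 3≤3, stipend 25≥9, tuition 45≤69, ranking 6≤21).
D5: not dominated.
D6: not dominated (best stipend).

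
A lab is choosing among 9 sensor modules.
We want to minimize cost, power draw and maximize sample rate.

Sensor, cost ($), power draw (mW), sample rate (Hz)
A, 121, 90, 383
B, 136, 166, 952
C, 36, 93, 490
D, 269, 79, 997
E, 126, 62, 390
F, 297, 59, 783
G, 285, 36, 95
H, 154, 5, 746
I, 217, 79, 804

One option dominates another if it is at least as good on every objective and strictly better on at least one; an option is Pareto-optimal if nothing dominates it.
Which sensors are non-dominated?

A, B, C, D, E, F, H, I

A: not dominated.
B: not dominated.
C: not dominated (best cost).
D: not dominated (best sample rate).
E: not dominated.
F: not dominated.
G: dominated by H (cost 154≤285, power draw 5≤36, sample rate 746≥95).
H: not dominated (best power draw).
I: not dominated.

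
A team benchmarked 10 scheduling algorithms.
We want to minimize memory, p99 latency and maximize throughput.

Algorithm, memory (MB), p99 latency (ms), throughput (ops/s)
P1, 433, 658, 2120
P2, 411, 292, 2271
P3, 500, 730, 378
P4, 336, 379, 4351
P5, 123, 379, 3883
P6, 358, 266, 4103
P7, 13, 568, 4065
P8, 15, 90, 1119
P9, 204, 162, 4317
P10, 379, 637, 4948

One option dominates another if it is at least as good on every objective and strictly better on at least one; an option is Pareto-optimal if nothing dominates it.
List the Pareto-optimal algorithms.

P1: dominated by P2 (memory 411≤433, p99 latency 292≤658, throughput 2271≥2120).
P2: dominated by P6 (memory 358≤411, p99 latency 266≤292, throughput 4103≥2271).
P3: dominated by P1 (memory 433≤500, p99 latency 658≤730, throughput 2120≥378).
P4: not dominated.
P5: not dominated.
P6: dominated by P9 (memory 204≤358, p99 latency 162≤266, throughput 4317≥4103).
P7: not dominated (best memory).
P8: not dominated (best p99 latency).
P9: not dominated.
P10: not dominated (best throughput).

P4, P5, P7, P8, P9, P10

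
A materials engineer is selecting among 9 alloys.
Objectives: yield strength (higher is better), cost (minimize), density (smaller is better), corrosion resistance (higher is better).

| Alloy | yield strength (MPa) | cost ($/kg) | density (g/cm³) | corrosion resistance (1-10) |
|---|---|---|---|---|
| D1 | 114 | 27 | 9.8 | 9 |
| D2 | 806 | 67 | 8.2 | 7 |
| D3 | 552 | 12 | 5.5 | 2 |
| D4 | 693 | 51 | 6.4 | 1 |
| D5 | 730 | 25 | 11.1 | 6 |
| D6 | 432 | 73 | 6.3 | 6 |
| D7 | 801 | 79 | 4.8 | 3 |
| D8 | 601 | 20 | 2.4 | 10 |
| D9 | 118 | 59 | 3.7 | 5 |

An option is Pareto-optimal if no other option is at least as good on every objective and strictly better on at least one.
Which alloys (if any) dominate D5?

none

D1: worse on yield strength (114 vs 730).
D2: worse on cost (67 vs 25).
D3: worse on yield strength (552 vs 730).
D4: worse on yield strength (693 vs 730).
D6: worse on yield strength (432 vs 730).
D7: worse on cost (79 vs 25).
D8: worse on yield strength (601 vs 730).
D9: worse on yield strength (118 vs 730).
No option dominates D5.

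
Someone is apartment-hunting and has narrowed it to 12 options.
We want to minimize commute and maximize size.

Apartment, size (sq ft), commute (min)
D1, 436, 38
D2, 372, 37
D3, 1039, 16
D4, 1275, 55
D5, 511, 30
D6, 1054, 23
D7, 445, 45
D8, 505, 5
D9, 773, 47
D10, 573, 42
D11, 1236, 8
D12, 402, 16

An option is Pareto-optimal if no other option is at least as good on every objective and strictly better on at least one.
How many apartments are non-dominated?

D1: dominated by D3 (size 1039≥436, commute 16≤38).
D2: dominated by D3 (size 1039≥372, commute 16≤37).
D3: dominated by D11 (size 1236≥1039, commute 8≤16).
D4: not dominated (best size).
D5: dominated by D3 (size 1039≥511, commute 16≤30).
D6: dominated by D11 (size 1236≥1054, commute 8≤23).
D7: dominated by D3 (size 1039≥445, commute 16≤45).
D8: not dominated (best commute).
D9: dominated by D3 (size 1039≥773, commute 16≤47).
D10: dominated by D3 (size 1039≥573, commute 16≤42).
D11: not dominated.
D12: dominated by D3 (size 1039≥402, commute 16≤16).
Pareto-optimal: D4, D8, D11 → 3.

3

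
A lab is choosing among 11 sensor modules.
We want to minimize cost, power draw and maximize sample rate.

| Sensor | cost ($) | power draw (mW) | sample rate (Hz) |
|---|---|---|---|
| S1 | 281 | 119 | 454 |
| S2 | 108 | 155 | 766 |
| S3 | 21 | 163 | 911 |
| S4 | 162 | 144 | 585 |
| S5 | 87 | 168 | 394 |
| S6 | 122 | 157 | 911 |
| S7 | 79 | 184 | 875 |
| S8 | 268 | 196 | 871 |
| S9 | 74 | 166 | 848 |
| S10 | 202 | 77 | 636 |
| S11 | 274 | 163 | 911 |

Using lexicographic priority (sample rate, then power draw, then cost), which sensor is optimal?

First maximize sample rate: best is 911, kept {S3, S6, S11}.
Then minimize power draw: best is 157, kept {S6}.

S6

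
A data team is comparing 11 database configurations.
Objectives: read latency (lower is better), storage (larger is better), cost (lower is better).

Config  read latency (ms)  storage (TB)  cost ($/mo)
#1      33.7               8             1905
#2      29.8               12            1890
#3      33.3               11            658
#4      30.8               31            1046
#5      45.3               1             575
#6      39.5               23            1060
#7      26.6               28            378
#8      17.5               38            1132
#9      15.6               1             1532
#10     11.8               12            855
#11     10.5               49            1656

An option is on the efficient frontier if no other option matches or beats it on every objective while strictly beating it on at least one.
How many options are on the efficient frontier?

#1: dominated by #2 (read latency 29.8≤33.7, storage 12≥8, cost 1890≤1905).
#2: dominated by #7 (read latency 26.6≤29.8, storage 28≥12, cost 378≤1890).
#3: dominated by #7 (read latency 26.6≤33.3, storage 28≥11, cost 378≤658).
#4: not dominated.
#5: dominated by #7 (read latency 26.6≤45.3, storage 28≥1, cost 378≤575).
#6: dominated by #4 (read latency 30.8≤39.5, storage 31≥23, cost 1046≤1060).
#7: not dominated (best cost).
#8: not dominated.
#9: dominated by #10 (read latency 11.8≤15.6, storage 12≥1, cost 855≤1532).
#10: not dominated.
#11: not dominated (best read latency).
Pareto-optimal: #4, #7, #8, #10, #11 → 5.

5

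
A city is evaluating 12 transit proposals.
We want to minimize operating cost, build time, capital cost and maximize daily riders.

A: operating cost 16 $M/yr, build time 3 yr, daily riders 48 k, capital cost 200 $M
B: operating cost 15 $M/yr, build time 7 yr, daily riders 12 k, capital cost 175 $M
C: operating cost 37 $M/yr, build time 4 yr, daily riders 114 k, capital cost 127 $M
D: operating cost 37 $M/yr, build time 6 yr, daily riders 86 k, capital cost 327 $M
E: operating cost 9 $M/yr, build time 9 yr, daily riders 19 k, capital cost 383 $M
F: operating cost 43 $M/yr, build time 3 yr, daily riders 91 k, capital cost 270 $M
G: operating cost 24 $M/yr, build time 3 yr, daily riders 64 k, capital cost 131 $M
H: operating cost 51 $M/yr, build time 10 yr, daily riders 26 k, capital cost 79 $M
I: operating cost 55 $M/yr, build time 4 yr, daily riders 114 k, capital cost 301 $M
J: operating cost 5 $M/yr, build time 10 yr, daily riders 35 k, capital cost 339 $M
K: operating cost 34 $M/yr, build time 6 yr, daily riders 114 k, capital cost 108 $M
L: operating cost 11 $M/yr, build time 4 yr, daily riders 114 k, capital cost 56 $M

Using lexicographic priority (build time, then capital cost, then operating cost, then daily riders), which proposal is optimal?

First minimize build time: best is 3, kept {A, F, G}.
Then minimize capital cost: best is 131, kept {G}.

G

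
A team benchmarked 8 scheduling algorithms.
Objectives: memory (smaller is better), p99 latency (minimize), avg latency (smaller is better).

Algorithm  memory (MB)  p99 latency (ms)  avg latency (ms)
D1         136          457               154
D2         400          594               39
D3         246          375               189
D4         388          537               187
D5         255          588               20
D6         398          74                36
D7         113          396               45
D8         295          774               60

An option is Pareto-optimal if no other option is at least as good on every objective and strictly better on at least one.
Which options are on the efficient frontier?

D3, D5, D6, D7

D1: dominated by D7 (memory 113≤136, p99 latency 396≤457, avg latency 45≤154).
D2: dominated by D5 (memory 255≤400, p99 latency 588≤594, avg latency 20≤39).
D3: not dominated.
D4: dominated by D1 (memory 136≤388, p99 latency 457≤537, avg latency 154≤187).
D5: not dominated (best avg latency).
D6: not dominated (best p99 latency).
D7: not dominated (best memory).
D8: dominated by D5 (memory 255≤295, p99 latency 588≤774, avg latency 20≤60).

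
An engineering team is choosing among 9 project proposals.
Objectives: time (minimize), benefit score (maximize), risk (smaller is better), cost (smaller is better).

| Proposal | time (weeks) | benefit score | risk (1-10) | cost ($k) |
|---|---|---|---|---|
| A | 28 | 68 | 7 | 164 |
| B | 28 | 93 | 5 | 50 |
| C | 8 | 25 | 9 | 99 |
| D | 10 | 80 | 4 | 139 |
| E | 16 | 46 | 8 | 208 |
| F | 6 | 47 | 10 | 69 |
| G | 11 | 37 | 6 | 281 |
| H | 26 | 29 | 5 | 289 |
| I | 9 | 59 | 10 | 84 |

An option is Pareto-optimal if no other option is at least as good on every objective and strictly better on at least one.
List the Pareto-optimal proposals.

A: dominated by B (time 28≤28, benefit score 93≥68, risk 5≤7, cost 50≤164).
B: not dominated (best benefit score).
C: not dominated.
D: not dominated (best risk).
E: dominated by D (time 10≤16, benefit score 80≥46, risk 4≤8, cost 139≤208).
F: not dominated (best time).
G: dominated by D (time 10≤11, benefit score 80≥37, risk 4≤6, cost 139≤281).
H: dominated by D (time 10≤26, benefit score 80≥29, risk 4≤5, cost 139≤289).
I: not dominated.

B, C, D, F, I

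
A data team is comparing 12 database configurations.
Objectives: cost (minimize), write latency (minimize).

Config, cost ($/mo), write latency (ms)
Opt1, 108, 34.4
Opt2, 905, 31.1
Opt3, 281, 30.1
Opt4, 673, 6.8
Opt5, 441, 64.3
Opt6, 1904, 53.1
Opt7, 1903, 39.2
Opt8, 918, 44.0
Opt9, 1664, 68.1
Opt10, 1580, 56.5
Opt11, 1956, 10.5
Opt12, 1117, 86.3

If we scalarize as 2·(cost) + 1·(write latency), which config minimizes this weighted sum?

Opt1

Opt1: 2·108 + 1·34.4 = 250.4
Opt2: 2·905 + 1·31.1 = 1841.1
Opt3: 2·281 + 1·30.1 = 592.1
Opt4: 2·673 + 1·6.8 = 1352.8
Opt5: 2·441 + 1·64.3 = 946.3
Opt6: 2·1904 + 1·53.1 = 3861.1
Opt7: 2·1903 + 1·39.2 = 3845.2
Opt8: 2·918 + 1·44.0 = 1880.0
Opt9: 2·1664 + 1·68.1 = 3396.1
Opt10: 2·1580 + 1·56.5 = 3216.5
Opt11: 2·1956 + 1·10.5 = 3922.5
Opt12: 2·1117 + 1·86.3 = 2320.3
Lowest: Opt1 at 250.4.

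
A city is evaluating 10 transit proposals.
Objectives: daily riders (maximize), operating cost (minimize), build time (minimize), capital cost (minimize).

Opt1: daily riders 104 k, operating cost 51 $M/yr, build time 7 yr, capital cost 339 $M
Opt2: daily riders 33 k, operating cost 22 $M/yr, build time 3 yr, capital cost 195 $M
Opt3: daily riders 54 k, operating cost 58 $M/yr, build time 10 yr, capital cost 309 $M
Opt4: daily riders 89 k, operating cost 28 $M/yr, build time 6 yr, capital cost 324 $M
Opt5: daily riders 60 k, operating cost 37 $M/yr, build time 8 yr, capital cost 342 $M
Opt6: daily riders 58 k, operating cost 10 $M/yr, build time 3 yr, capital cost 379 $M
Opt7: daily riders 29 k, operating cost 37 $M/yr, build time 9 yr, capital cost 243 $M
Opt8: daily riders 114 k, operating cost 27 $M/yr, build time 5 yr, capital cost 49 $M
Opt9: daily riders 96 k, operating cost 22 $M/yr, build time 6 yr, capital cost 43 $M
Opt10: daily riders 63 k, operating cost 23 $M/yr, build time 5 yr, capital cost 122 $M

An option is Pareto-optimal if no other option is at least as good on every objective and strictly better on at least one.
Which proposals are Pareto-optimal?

Opt2, Opt6, Opt8, Opt9, Opt10

Opt1: dominated by Opt8 (daily riders 114≥104, operating cost 27≤51, build time 5≤7, capital cost 49≤339).
Opt2: not dominated.
Opt3: dominated by Opt8 (daily riders 114≥54, operating cost 27≤58, build time 5≤10, capital cost 49≤309).
Opt4: dominated by Opt8 (daily riders 114≥89, operating cost 27≤28, build time 5≤6, capital cost 49≤324).
Opt5: dominated by Opt4 (daily riders 89≥60, operating cost 28≤37, build time 6≤8, capital cost 324≤342).
Opt6: not dominated (best operating cost).
Opt7: dominated by Opt2 (daily riders 33≥29, operating cost 22≤37, build time 3≤9, capital cost 195≤243).
Opt8: not dominated (best daily riders).
Opt9: not dominated (best capital cost).
Opt10: not dominated.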